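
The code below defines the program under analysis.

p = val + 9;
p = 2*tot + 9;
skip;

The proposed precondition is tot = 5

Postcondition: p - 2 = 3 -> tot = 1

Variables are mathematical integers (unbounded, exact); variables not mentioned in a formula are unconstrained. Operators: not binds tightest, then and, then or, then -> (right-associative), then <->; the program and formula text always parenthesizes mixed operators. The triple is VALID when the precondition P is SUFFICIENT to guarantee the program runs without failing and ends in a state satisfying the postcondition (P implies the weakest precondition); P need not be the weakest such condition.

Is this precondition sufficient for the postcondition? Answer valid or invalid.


Working backward. After the program, the postcondition p - 2 = 3 -> tot = 1 must hold; in canonical form it is p = 5 -> tot = 1.
Before skip: p = 5 -> tot = 1
Before p := 2*tot + 9: 2*tot = -4 -> tot = 1
Before p := val + 9: 2*tot = -4 -> tot = 1
The weakest precondition is 2*tot = -4 -> tot = 1.
Check whether tot = 5 implies it.
Every state satisfying the precondition satisfies the weakest precondition: the implication holds.
Answer: valid


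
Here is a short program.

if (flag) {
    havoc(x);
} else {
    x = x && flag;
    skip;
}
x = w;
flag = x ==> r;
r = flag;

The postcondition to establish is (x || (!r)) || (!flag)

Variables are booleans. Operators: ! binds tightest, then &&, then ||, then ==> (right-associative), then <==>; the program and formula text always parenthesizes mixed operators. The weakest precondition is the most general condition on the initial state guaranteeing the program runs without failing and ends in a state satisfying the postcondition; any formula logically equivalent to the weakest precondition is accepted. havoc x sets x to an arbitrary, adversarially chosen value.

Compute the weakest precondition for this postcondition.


Working backward. After the program, the postcondition (x || (!r)) || (!flag) must hold; in canonical form it is x || (!r) || (!flag).
Before r := flag: x || (!flag)
Before flag := x ==> r: x || (!(x ==> r))
Before x := w: w || (!(w ==> r))
Then branch requires w || (!(w ==> r)); else branch requires w || (!(w ==> r)).
Before the if: (flag ==> (w || (!(w ==> r)))) && ((!flag) ==> (w || (!(w ==> r))))
Answer: WP = (flag ==> (w || (!(w ==> r)))) && ((!flag) ==> (w || (!(w ==> r))))


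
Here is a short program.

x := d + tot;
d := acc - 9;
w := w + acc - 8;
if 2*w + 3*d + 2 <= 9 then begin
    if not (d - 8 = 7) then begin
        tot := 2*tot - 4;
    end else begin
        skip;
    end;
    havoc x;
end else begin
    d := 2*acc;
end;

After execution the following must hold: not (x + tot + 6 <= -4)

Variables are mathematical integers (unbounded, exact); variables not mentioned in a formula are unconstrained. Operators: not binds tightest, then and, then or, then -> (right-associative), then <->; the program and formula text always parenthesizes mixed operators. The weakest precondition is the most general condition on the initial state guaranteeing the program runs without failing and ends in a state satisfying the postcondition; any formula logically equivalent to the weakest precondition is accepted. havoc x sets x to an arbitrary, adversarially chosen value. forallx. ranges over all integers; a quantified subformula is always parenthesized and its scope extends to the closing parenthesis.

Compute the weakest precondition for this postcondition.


Working backward. After the program, the postcondition not (x + tot + 6 <= -4) must hold; in canonical form it is not (tot + x <= -10).
Then branch requires ((not (d = 15)) -> (forall x_1. (not (2*tot + x_1 <= -6)))) and (d = 15 -> (forall x_1. (not (tot + x_1 <= -10)))); else branch requires not (tot + x <= -10).
Before the if: (3*d + 2*w <= 7 -> (((not (d = 15)) -> (forall x_1. (not (2*tot + x_1 <= -6)))) and (d = 15 -> (forall x_1. (not (tot + x_1 <= -10)))))) and ((not (3*d + 2*w <= 7)) -> (not (tot + x <= -10)))
Before w := w + acc - 8: (2*acc + 3*d + 2*w <= 23 -> (((not (d = 15)) -> (forall x_1. (not (2*tot + x_1 <= -6)))) and (d = 15 -> (forall x_1. (not (tot + x_1 <= -10)))))) and ((not (2*acc + 3*d + 2*w <= 23)) -> (not (tot + x <= -10)))
Before d := acc - 9: (5*acc + 2*w <= 50 -> (((not (acc = 24)) -> (forall x_1. (not (2*tot + x_1 <= -6)))) and (acc = 24 -> (forall x_1. (not (tot + x_1 <= -10)))))) and ((not (5*acc + 2*w <= 50)) -> (not (tot + x <= -10)))
Before x := d + tot: (5*acc + 2*w <= 50 -> (((not (acc = 24)) -> (forall x_1. (not (2*tot + x_1 <= -6)))) and (acc = 24 -> (forall x_1. (not (tot + x_1 <= -10)))))) and ((not (5*acc + 2*w <= 50)) -> (not (d + 2*tot <= -10)))
Answer: WP = (5*acc + 2*w <= 50 -> (((not (acc = 24)) -> (forall x_1. (not (2*tot + x_1 <= -6)))) and (acc = 24 -> (forall x_1. (not (tot + x_1 <= -10)))))) and ((not (5*acc + 2*w <= 50)) -> (not (d + 2*tot <= -10)))


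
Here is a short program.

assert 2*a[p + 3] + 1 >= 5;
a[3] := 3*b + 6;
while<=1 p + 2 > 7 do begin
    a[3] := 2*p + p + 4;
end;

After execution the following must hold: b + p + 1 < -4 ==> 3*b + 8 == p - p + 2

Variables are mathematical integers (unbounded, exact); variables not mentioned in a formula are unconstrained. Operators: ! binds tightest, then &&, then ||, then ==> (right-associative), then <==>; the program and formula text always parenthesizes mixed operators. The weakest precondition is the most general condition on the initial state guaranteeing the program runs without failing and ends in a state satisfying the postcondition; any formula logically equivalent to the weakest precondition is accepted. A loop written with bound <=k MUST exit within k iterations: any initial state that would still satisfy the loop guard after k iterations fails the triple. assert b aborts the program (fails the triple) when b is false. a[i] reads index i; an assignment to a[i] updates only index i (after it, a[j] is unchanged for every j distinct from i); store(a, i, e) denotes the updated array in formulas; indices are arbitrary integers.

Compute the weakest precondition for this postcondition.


Working backward. After the program, the postcondition b + p + 1 < -4 ==> 3*b + 8 == p - p + 2 must hold; in canonical form it is b + p < -5 ==> 3*b == -6.
Before the loop (bound <=1), unroll the exhaustion recursion (WP_0 = exit-now case; WP_j = one more guarded iteration, up to j = 1):
  WP_0: (!(p > 5)) && (b + p < -5 ==> 3*b == -6)
  WP_1: (p > 5 ==> ((!(p > 5)) && (b + p < -5 ==> 3*b == -6))) && ((!(p > 5)) ==> (b + p < -5 ==> 3*b == -6))
So before the loop: (p > 5 ==> ((!(p > 5)) && (b + p < -5 ==> 3*b == -6))) && ((!(p > 5)) ==> (b + p < -5 ==> 3*b == -6))
Before a[3] := 3*b + 6: (p > 5 ==> ((!(p > 5)) && (b + p < -5 ==> 3*b == -6))) && ((!(p > 5)) ==> (b + p < -5 ==> 3*b == -6))
Before assert 2*a[p + 3] + 1 >= 5: 2*a[p + 3] >= 4 && (p > 5 ==> ((!(p > 5)) && (b + p < -5 ==> 3*b == -6))) && ((!(p > 5)) ==> (b + p < -5 ==> 3*b == -6))
Answer: WP = 2*a[p + 3] >= 4 && (p > 5 ==> ((!(p > 5)) && (b + p < -5 ==> 3*b == -6))) && ((!(p > 5)) ==> (b + p < -5 ==> 3*b == -6))


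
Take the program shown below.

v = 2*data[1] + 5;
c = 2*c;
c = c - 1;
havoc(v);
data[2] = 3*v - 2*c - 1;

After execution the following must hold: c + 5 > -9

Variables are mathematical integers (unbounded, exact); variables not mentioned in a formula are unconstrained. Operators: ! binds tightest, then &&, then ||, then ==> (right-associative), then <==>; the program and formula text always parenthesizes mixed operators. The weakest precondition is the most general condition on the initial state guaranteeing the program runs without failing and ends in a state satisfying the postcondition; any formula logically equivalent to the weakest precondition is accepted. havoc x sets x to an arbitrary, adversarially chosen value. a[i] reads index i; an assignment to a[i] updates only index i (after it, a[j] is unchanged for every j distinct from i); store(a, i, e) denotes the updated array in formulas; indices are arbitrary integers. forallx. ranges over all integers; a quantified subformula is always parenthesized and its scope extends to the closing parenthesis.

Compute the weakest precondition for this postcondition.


Working backward. After the program, the postcondition c + 5 > -9 must hold; in canonical form it is c > -14.
Before data[2] := 3*v - 2*c - 1: c > -14
Before havoc v: c > -14
Before c := c - 1: c > -13
Before c := 2*c: 2*c > -13
Before v := 2*data[1] + 5: 2*c > -13
Answer: WP = 2*c > -13


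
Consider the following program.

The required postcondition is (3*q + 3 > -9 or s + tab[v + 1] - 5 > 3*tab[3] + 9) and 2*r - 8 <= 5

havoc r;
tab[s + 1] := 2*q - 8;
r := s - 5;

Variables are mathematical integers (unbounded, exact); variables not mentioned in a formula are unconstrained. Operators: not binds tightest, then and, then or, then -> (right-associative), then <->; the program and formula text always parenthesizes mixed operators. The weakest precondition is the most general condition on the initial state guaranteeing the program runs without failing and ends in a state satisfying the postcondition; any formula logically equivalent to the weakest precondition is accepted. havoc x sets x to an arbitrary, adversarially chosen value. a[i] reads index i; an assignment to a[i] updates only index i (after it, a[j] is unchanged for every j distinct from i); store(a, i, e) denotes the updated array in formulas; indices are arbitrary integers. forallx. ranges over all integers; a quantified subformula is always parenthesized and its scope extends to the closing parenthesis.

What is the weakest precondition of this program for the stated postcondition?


Working backward. After the program, the postcondition (3*q + 3 > -9 or s + tab[v + 1] - 5 > 3*tab[3] + 9) and 2*r - 8 <= 5 must hold; in canonical form it is (3*q > -12 or tab[v + 1] + s > 3*tab[3] + 14) and 2*r <= 13.
Before r := s - 5: (3*q > -12 or tab[v + 1] + s > 3*tab[3] + 14) and 2*s <= 23
Before tab[s + 1] := 2*q - 8: (3*q > -12 or store(tab, s + 1, 2*q - 8)[v + 1] + s > 3*store(tab, s + 1, 2*q - 8)[3] + 14) and 2*s <= 23
Before havoc r: (3*q > -12 or store(tab, s + 1, 2*q - 8)[v + 1] + s > 3*store(tab, s + 1, 2*q - 8)[3] + 14) and 2*s <= 23
Answer: WP = (3*q > -12 or store(tab, s + 1, 2*q - 8)[v + 1] + s > 3*store(tab, s + 1, 2*q - 8)[3] + 14) and 2*s <= 23


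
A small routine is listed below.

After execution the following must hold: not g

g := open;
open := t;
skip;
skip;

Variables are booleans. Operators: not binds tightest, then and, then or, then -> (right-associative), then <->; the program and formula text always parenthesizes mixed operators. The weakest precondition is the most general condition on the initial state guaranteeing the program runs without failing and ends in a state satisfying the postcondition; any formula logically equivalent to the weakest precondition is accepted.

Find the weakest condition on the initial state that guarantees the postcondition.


Working backward. After the program, not g must hold.
Before skip: not g
Before skip: not g
Before open := t: not g
Before g := open: not open
Answer: WP = not open


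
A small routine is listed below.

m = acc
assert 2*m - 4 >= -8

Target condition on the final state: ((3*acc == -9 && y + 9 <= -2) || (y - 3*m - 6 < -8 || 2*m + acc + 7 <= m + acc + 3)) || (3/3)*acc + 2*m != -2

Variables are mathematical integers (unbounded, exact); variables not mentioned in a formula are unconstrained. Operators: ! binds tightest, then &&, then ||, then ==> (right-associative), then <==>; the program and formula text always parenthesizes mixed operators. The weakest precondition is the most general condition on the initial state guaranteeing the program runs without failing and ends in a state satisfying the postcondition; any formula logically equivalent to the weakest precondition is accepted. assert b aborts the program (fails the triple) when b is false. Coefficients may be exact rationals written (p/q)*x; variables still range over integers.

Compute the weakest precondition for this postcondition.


Working backward. After the program, the postcondition ((3*acc == -9 && y + 9 <= -2) || (y - 3*m - 6 < -8 || 2*m + acc + 7 <= m + acc + 3)) || (3/3)*acc + 2*m != -2 must hold; in canonical form it is (3*acc == -9 && y <= -11) || y < 3*m - 2 || m <= -4 || acc + 2*m != -2.
Before assert 2*m - 4 >= -8: 2*m >= -4 && ((3*acc == -9 && y <= -11) || y < 3*m - 2 || m <= -4 || acc + 2*m != -2)
Before m := acc: 2*acc >= -4 && ((3*acc == -9 && y <= -11) || y < 3*acc - 2 || acc <= -4 || 3*acc != -2)
Answer: WP = 2*acc >= -4 && ((3*acc == -9 && y <= -11) || y < 3*acc - 2 || acc <= -4 || 3*acc != -2)


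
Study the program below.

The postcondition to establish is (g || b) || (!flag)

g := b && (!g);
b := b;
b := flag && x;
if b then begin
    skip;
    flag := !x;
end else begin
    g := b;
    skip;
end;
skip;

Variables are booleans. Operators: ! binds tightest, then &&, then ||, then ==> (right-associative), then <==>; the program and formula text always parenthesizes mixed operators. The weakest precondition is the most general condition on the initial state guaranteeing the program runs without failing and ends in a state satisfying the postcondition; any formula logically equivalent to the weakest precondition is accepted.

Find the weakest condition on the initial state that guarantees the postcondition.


Working backward. After the program, the postcondition (g || b) || (!flag) must hold; in canonical form it is g || b || (!flag).
Before skip: g || b || (!flag)
Then branch requires g || b || x; else branch requires b || (!flag).
Before the if: (b ==> (g || b || x)) && ((!b) ==> (b || (!flag)))
Before b := flag && x: ((flag && x) ==> (g || (flag && x) || x)) && ((!(flag && x)) ==> ((flag && x) || (!flag)))
Before b := b: ((flag && x) ==> (g || (flag && x) || x)) && ((!(flag && x)) ==> ((flag && x) || (!flag)))
Before g := b && (!g): ((flag && x) ==> ((b && (!g)) || (flag && x) || x)) && ((!(flag && x)) ==> ((flag && x) || (!flag)))
Answer: WP = ((flag && x) ==> ((b && (!g)) || (flag && x) || x)) && ((!(flag && x)) ==> ((flag && x) || (!flag)))


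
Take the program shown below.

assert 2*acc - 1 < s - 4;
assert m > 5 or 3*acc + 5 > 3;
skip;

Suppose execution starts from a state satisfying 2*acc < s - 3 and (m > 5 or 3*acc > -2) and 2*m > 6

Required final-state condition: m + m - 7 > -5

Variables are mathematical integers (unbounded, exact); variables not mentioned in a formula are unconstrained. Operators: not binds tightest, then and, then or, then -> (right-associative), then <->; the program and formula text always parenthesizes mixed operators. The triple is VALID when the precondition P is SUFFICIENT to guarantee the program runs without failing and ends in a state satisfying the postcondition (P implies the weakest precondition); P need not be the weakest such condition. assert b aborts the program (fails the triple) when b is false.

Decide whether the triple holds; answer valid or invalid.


Working backward. After the program, the postcondition m + m - 7 > -5 must hold; in canonical form it is 2*m > 2.
Before skip: 2*m > 2
Before assert m > 5 or 3*acc + 5 > 3: (m > 5 or 3*acc > -2) and 2*m > 2
Before assert 2*acc - 1 < s - 4: 2*acc < s - 3 and (m > 5 or 3*acc > -2) and 2*m > 2
The weakest precondition is 2*acc < s - 3 and (m > 5 or 3*acc > -2) and 2*m > 2.
Check whether 2*acc < s - 3 and (m > 5 or 3*acc > -2) and 2*m > 6 implies it.
Every state satisfying the precondition satisfies the weakest precondition: the implication holds.
Answer: valid


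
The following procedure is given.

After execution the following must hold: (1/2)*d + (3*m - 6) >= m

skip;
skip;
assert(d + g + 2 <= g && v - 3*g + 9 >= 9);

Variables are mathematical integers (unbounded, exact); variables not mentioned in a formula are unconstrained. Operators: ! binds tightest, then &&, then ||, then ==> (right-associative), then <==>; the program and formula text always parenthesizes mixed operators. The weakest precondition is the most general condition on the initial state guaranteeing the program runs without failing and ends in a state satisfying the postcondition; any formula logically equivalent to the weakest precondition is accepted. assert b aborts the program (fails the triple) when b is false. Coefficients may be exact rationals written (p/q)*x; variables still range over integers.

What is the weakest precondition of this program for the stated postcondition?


Working backward. After the program, the postcondition (1/2)*d + (3*m - 6) >= m must hold; in canonical form it is (1/2)*d + 2*m >= 6.
Before assert d + g + 2 <= g && v - 3*g + 9 >= 9: d <= -2 && v >= 3*g && (1/2)*d + 2*m >= 6
Before skip: d <= -2 && v >= 3*g && (1/2)*d + 2*m >= 6
Before skip: d <= -2 && v >= 3*g && (1/2)*d + 2*m >= 6
Answer: WP = d <= -2 && v >= 3*g && (1/2)*d + 2*m >= 6


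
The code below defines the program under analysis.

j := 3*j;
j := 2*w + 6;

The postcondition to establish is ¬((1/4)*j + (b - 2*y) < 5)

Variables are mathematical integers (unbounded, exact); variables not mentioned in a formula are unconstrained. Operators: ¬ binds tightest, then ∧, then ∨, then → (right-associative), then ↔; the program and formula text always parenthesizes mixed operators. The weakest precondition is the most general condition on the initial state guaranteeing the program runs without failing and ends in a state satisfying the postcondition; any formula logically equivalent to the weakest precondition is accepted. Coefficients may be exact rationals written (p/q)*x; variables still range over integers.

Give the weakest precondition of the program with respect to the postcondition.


Working backward. After the program, the postcondition ¬((1/4)*j + (b - 2*y) < 5) must hold; in canonical form it is ¬(b + (1/4)*j < 2*y + 5).
Before j := 2*w + 6: ¬(b + (1/2)*w < 2*y + 7/2)
Before j := 3*j: ¬(b + (1/2)*w < 2*y + 7/2)
Answer: WP = ¬(b + (1/2)*w < 2*y + 7/2)


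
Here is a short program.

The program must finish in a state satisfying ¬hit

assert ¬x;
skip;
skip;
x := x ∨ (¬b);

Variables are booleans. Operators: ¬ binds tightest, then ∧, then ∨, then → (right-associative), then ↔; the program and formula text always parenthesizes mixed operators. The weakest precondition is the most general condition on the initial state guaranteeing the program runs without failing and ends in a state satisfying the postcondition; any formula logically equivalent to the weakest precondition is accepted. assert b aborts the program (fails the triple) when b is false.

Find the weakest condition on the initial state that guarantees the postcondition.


Working backward. After the program, ¬hit must hold.
Before x := x ∨ (¬b): ¬hit
Before skip: ¬hit
Before skip: ¬hit
Before assert ¬x: (¬x) ∧ (¬hit)
Answer: WP = (¬x) ∧ (¬hit)


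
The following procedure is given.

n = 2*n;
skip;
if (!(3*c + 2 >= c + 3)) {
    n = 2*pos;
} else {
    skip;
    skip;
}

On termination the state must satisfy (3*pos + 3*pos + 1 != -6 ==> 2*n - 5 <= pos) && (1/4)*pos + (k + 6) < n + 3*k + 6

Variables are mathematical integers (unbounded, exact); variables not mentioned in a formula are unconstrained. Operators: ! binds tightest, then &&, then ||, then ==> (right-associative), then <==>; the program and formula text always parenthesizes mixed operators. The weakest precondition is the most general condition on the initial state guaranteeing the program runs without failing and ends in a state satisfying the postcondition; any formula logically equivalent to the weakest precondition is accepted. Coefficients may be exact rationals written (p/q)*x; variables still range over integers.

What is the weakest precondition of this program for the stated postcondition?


Working backward. After the program, the postcondition (3*pos + 3*pos + 1 != -6 ==> 2*n - 5 <= pos) && (1/4)*pos + (k + 6) < n + 3*k + 6 must hold; in canonical form it is (6*pos != -7 ==> 2*n <= pos + 5) && (1/4)*pos < 2*k + n.
Then branch requires (6*pos != -7 ==> 3*pos <= 5) && 2*k + (7/4)*pos > 0; else branch requires (6*pos != -7 ==> 2*n <= pos + 5) && (1/4)*pos < 2*k + n.
Before the if: ((!(2*c >= 1)) ==> ((6*pos != -7 ==> 3*pos <= 5) && 2*k + (7/4)*pos > 0)) && (2*c >= 1 ==> ((6*pos != -7 ==> 2*n <= pos + 5) && (1/4)*pos < 2*k + n))
Before skip: ((!(2*c >= 1)) ==> ((6*pos != -7 ==> 3*pos <= 5) && 2*k + (7/4)*pos > 0)) && (2*c >= 1 ==> ((6*pos != -7 ==> 2*n <= pos + 5) && (1/4)*pos < 2*k + n))
Before n := 2*n: ((!(2*c >= 1)) ==> ((6*pos != -7 ==> 3*pos <= 5) && 2*k + (7/4)*pos > 0)) && (2*c >= 1 ==> ((6*pos != -7 ==> 4*n <= pos + 5) && (1/4)*pos < 2*k + 2*n))
Answer: WP = ((!(2*c >= 1)) ==> ((6*pos != -7 ==> 3*pos <= 5) && 2*k + (7/4)*pos > 0)) && (2*c >= 1 ==> ((6*pos != -7 ==> 4*n <= pos + 5) && (1/4)*pos < 2*k + 2*n))


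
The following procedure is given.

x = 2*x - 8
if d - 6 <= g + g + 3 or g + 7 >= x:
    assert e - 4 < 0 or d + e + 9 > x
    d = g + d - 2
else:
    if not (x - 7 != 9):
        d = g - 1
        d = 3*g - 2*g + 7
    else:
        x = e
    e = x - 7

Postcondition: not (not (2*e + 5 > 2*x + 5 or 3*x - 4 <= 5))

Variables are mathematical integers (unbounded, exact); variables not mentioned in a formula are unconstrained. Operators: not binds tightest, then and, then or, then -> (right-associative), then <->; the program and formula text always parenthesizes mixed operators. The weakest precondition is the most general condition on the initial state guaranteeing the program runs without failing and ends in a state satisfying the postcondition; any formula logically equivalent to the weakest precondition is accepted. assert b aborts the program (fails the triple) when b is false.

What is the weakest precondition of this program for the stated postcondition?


Working backward. After the program, the postcondition not (not (2*e + 5 > 2*x + 5 or 3*x - 4 <= 5)) must hold; in canonical form it is 2*e > 2*x or 3*x <= 9.
Then branch requires (e < 4 or d + e > x - 9) and (2*e > 2*x or 3*x <= 9); else branch requires ((not (x != 16)) -> 3*x <= 9) and (x != 16 -> 3*e <= 9).
Before the if: ((d <= 2*g + 9 or g >= x - 7) -> ((e < 4 or d + e > x - 9) and (2*e > 2*x or 3*x <= 9))) and ((not (d <= 2*g + 9 or g >= x - 7)) -> (((not (x != 16)) -> 3*x <= 9) and (x != 16 -> 3*e <= 9)))
Before x := 2*x - 8: ((d <= 2*g + 9 or g >= 2*x - 15) -> ((e < 4 or d + e > 2*x - 17) and (2*e > 4*x - 16 or 6*x <= 33))) and ((not (d <= 2*g + 9 or g >= 2*x - 15)) -> (((not (2*x != 24)) -> 6*x <= 33) and (2*x != 24 -> 3*e <= 9)))
Answer: WP = ((d <= 2*g + 9 or g >= 2*x - 15) -> ((e < 4 or d + e > 2*x - 17) and (2*e > 4*x - 16 or 6*x <= 33))) and ((not (d <= 2*g + 9 or g >= 2*x - 15)) -> (((not (2*x != 24)) -> 6*x <= 33) and (2*x != 24 -> 3*e <= 9)))


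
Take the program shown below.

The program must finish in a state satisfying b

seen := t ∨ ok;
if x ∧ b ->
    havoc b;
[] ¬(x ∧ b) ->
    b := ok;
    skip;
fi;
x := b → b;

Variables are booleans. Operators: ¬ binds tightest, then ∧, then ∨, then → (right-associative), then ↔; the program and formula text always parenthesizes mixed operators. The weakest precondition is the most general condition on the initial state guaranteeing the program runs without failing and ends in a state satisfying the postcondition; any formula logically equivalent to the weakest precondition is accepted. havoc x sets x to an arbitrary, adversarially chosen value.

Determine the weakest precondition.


Working backward. After the program, b must hold.
Before x := b → b: b
Then branch requires false; else branch requires ok.
Before the if: (¬(x ∧ b)) ∧ ((¬(x ∧ b)) → ok)
Before seen := t ∨ ok: (¬(x ∧ b)) ∧ ((¬(x ∧ b)) → ok)
Answer: WP = (¬(x ∧ b)) ∧ ((¬(x ∧ b)) → ok)


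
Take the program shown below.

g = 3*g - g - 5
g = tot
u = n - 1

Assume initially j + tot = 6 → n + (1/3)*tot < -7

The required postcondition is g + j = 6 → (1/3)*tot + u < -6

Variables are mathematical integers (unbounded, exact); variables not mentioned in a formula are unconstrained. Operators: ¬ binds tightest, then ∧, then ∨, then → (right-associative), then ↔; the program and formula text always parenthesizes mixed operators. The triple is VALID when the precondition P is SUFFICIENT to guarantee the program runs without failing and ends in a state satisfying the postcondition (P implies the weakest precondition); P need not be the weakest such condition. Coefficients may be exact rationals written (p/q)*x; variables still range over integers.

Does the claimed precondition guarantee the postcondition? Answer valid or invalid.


Working backward. After the program, g + j = 6 → (1/3)*tot + u < -6 must hold.
Before u := n - 1: g + j = 6 → n + (1/3)*tot < -5
Before g := tot: j + tot = 6 → n + (1/3)*tot < -5
Before g := 3*g - g - 5: j + tot = 6 → n + (1/3)*tot < -5
The weakest precondition is j + tot = 6 → n + (1/3)*tot < -5.
Check whether j + tot = 6 → n + (1/3)*tot < -7 implies it.
Every state satisfying the precondition satisfies the weakest precondition: the implication holds.
Answer: valid


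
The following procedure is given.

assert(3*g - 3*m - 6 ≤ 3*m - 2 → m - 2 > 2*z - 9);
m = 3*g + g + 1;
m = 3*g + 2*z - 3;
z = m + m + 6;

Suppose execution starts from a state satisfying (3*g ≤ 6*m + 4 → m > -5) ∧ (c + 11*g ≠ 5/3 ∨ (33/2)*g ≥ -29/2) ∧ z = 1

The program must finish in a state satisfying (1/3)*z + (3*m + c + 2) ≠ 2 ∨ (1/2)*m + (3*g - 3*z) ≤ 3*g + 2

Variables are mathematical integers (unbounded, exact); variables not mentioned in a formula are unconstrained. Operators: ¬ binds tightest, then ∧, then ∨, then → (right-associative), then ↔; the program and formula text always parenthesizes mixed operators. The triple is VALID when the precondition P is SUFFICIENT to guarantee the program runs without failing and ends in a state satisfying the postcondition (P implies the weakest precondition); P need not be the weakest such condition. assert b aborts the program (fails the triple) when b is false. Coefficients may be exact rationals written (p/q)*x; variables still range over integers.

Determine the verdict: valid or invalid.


Working backward. After the program, the postcondition (1/3)*z + (3*m + c + 2) ≠ 2 ∨ (1/2)*m + (3*g - 3*z) ≤ 3*g + 2 must hold; in canonical form it is c + 3*m + (1/3)*z ≠ 0 ∨ (1/2)*m ≤ 3*z + 2.
Before z := m + m + 6: c + (11/3)*m ≠ -2 ∨ (11/2)*m ≥ -20
Before m := 3*g + 2*z - 3: c + 11*g + (22/3)*z ≠ 9 ∨ (33/2)*g + 11*z ≥ -7/2
Before m := 3*g + g + 1: c + 11*g + (22/3)*z ≠ 9 ∨ (33/2)*g + 11*z ≥ -7/2
Before assert 3*g - 3*m - 6 ≤ 3*m - 2 → m - 2 > 2*z - 9: (3*g ≤ 6*m + 4 → m > 2*z - 7) ∧ (c + 11*g + (22/3)*z ≠ 9 ∨ (33/2)*g + 11*z ≥ -7/2)
The weakest precondition is (3*g ≤ 6*m + 4 → m > 2*z - 7) ∧ (c + 11*g + (22/3)*z ≠ 9 ∨ (33/2)*g + 11*z ≥ -7/2).
Check whether (3*g ≤ 6*m + 4 → m > -5) ∧ (c + 11*g ≠ 5/3 ∨ (33/2)*g ≥ -29/2) ∧ z = 1 implies it.
Every state satisfying the precondition satisfies the weakest precondition: the implication holds.
Answer: valid


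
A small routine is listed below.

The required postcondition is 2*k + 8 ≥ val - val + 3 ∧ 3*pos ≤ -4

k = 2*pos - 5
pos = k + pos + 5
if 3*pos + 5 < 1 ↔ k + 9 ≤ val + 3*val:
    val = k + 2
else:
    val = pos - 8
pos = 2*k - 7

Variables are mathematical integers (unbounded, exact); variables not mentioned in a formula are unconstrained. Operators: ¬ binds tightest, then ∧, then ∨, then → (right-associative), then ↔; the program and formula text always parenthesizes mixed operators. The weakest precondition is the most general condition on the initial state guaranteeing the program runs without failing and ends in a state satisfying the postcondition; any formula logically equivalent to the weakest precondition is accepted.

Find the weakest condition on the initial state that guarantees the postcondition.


Working backward. After the program, the postcondition 2*k + 8 ≥ val - val + 3 ∧ 3*pos ≤ -4 must hold; in canonical form it is 2*k ≥ -5 ∧ 3*pos ≤ -4.
Before pos := 2*k - 7: 2*k ≥ -5 ∧ 6*k ≤ 17
Then branch requires 2*k ≥ -5 ∧ 6*k ≤ 17; else branch requires 2*k ≥ -5 ∧ 6*k ≤ 17.
Before the if: ((3*pos < -4 ↔ k ≤ 4*val - 9) → (2*k ≥ -5 ∧ 6*k ≤ 17)) ∧ ((¬(3*pos < -4 ↔ k ≤ 4*val - 9)) → (2*k ≥ -5 ∧ 6*k ≤ 17))
Before pos := k + pos + 5: ((3*k + 3*pos < -19 ↔ k ≤ 4*val - 9) → (2*k ≥ -5 ∧ 6*k ≤ 17)) ∧ ((¬(3*k + 3*pos < -19 ↔ k ≤ 4*val - 9)) → (2*k ≥ -5 ∧ 6*k ≤ 17))
Before k := 2*pos - 5: ((9*pos < -4 ↔ 2*pos ≤ 4*val - 4) → (4*pos ≥ 5 ∧ 12*pos ≤ 47)) ∧ ((¬(9*pos < -4 ↔ 2*pos ≤ 4*val - 4)) → (4*pos ≥ 5 ∧ 12*pos ≤ 47))
Answer: WP = ((9*pos < -4 ↔ 2*pos ≤ 4*val - 4) → (4*pos ≥ 5 ∧ 12*pos ≤ 47)) ∧ ((¬(9*pos < -4 ↔ 2*pos ≤ 4*val - 4)) → (4*pos ≥ 5 ∧ 12*pos ≤ 47))


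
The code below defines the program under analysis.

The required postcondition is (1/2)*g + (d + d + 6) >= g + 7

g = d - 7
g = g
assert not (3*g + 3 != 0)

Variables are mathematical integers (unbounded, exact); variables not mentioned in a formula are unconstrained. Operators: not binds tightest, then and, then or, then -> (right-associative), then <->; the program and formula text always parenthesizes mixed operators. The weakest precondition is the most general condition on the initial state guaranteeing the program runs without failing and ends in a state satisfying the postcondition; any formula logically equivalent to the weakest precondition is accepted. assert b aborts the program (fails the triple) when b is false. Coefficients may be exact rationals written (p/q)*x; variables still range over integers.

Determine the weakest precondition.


Working backward. After the program, the postcondition (1/2)*g + (d + d + 6) >= g + 7 must hold; in canonical form it is 2*d >= (1/2)*g + 1.
Before assert not (3*g + 3 != 0): (not (3*g != -3)) and 2*d >= (1/2)*g + 1
Before g := g: (not (3*g != -3)) and 2*d >= (1/2)*g + 1
Before g := d - 7: (not (3*d != 18)) and (3/2)*d >= -5/2
Answer: WP = (not (3*d != 18)) and (3/2)*d >= -5/2


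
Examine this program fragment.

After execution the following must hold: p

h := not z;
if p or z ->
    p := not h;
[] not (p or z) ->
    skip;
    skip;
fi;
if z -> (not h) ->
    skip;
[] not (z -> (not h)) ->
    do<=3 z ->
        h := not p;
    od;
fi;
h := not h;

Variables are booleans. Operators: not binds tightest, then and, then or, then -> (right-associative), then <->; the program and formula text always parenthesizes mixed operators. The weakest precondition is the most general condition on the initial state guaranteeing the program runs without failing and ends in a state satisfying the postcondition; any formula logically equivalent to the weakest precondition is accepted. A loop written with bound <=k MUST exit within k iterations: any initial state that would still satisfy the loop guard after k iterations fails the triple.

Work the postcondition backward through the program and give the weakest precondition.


Working backward. After the program, p must hold.
Before h := not h: p
Then branch requires p; else branch requires (z -> ((z -> ((z -> ((not z) and p)) and ((not z) -> p))) and ((not z) -> p))) and ((not z) -> p).
Before the if: ((z -> (not h)) -> p) and ((not (z -> (not h))) -> ((z -> ((z -> ((z -> ((not z) and p)) and ((not z) -> p))) and ((not z) -> p))) and ((not z) -> p)))
Then branch requires ((z -> (not h)) -> (not h)) and ((not (z -> (not h))) -> ((z -> ((z -> ((z -> ((not z) and (not h))) and ((not z) -> (not h)))) and ((not z) -> (not h)))) and ((not z) -> (not h)))); else branch requires ((z -> (not h)) -> p) and ((not (z -> (not h))) -> ((z -> ((z -> ((z -> ((not z) and p)) and ((not z) -> p))) and ((not z) -> p))) and ((not z) -> p))).
Before the if: ((p or z) -> (((z -> (not h)) -> (not h)) and ((not (z -> (not h))) -> ((z -> ((z -> ((z -> ((not z) and (not h))) and ((not z) -> (not h)))) and ((not z) -> (not h)))) and ((not z) -> (not h)))))) and ((not (p or z)) -> (((z -> (not h)) -> p) and ((not (z -> (not h))) -> ((z -> ((z -> ((z -> ((not z) and p)) and ((not z) -> p))) and ((not z) -> p))) and ((not z) -> p)))))
Before h := not z: ((p or z) -> z) and ((not (p or z)) -> p)
Answer: WP = ((p or z) -> z) and ((not (p or z)) -> p)


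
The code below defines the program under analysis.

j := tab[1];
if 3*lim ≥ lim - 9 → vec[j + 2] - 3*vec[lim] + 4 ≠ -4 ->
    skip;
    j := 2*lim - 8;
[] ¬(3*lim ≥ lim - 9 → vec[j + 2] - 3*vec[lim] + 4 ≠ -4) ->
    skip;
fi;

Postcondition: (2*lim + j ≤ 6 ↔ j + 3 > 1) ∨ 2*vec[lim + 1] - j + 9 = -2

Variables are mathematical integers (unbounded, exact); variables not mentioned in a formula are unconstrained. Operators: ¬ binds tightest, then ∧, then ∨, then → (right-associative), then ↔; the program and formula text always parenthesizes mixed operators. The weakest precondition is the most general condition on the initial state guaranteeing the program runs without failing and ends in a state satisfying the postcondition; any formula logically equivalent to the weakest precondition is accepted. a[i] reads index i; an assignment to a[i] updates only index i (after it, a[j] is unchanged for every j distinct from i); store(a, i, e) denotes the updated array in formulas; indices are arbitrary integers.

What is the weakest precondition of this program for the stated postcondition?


Working backward. After the program, the postcondition (2*lim + j ≤ 6 ↔ j + 3 > 1) ∨ 2*vec[lim + 1] - j + 9 = -2 must hold; in canonical form it is (j + 2*lim ≤ 6 ↔ j > -2) ∨ 2*vec[lim + 1] = j - 11.
Then branch requires (4*lim ≤ 14 ↔ 2*lim > 6) ∨ 2*vec[lim + 1] = 2*lim - 19; else branch requires (j + 2*lim ≤ 6 ↔ j > -2) ∨ 2*vec[lim + 1] = j - 11.
Before the if: ((2*lim ≥ -9 → vec[j + 2] ≠ 3*vec[lim] - 8) → ((4*lim ≤ 14 ↔ 2*lim > 6) ∨ 2*vec[lim + 1] = 2*lim - 19)) ∧ ((¬(2*lim ≥ -9 → vec[j + 2] ≠ 3*vec[lim] - 8)) → ((j + 2*lim ≤ 6 ↔ j > -2) ∨ 2*vec[lim + 1] = j - 11))
Before j := tab[1]: ((2*lim ≥ -9 → vec[tab[1] + 2] ≠ 3*vec[lim] - 8) → ((4*lim ≤ 14 ↔ 2*lim > 6) ∨ 2*vec[lim + 1] = 2*lim - 19)) ∧ ((¬(2*lim ≥ -9 → vec[tab[1] + 2] ≠ 3*vec[lim] - 8)) → ((tab[1] + 2*lim ≤ 6 ↔ tab[1] > -2) ∨ 2*vec[lim + 1] = tab[1] - 11))
Answer: WP = ((2*lim ≥ -9 → vec[tab[1] + 2] ≠ 3*vec[lim] - 8) → ((4*lim ≤ 14 ↔ 2*lim > 6) ∨ 2*vec[lim + 1] = 2*lim - 19)) ∧ ((¬(2*lim ≥ -9 → vec[tab[1] + 2] ≠ 3*vec[lim] - 8)) → ((tab[1] + 2*lim ≤ 6 ↔ tab[1] > -2) ∨ 2*vec[lim + 1] = tab[1] - 11))


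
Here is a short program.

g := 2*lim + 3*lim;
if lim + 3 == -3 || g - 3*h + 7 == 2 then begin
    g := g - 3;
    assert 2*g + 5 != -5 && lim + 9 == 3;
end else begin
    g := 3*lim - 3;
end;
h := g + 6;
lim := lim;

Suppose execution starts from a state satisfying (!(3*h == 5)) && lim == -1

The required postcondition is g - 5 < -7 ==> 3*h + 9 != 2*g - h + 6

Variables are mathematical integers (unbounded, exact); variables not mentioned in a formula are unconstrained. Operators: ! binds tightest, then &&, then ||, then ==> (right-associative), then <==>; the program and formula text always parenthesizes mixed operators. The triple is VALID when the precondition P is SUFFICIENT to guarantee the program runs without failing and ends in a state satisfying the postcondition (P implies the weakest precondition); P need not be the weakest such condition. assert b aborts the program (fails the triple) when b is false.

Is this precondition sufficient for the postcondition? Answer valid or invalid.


Working backward. After the program, the postcondition g - 5 < -7 ==> 3*h + 9 != 2*g - h + 6 must hold; in canonical form it is g < -2 ==> 4*h != 2*g - 3.
Before lim := lim: g < -2 ==> 4*h != 2*g - 3
Before h := g + 6: g < -2 ==> 2*g != -27
Then branch requires 2*g != -4 && lim == -6 && (g < 1 ==> 2*g != -21); else branch requires 3*lim < 1 ==> 6*lim != -21.
Before the if: ((lim == -6 || g == 3*h - 5) ==> (2*g != -4 && lim == -6 && (g < 1 ==> 2*g != -21))) && ((!(lim == -6 || g == 3*h - 5)) ==> (3*lim < 1 ==> 6*lim != -21))
Before g := 2*lim + 3*lim: ((lim == -6 || 5*lim == 3*h - 5) ==> (10*lim != -4 && lim == -6 && (5*lim < 1 ==> 10*lim != -21))) && ((!(lim == -6 || 5*lim == 3*h - 5)) ==> (3*lim < 1 ==> 6*lim != -21))
The weakest precondition is ((lim == -6 || 5*lim == 3*h - 5) ==> (10*lim != -4 && lim == -6 && (5*lim < 1 ==> 10*lim != -21))) && ((!(lim == -6 || 5*lim == 3*h - 5)) ==> (3*lim < 1 ==> 6*lim != -21)).
Check whether (!(3*h == 5)) && lim == -1 implies it.
Countermodel: at the initial state h = 0, lim = -1, the precondition holds but the weakest precondition fails.
Answer: invalid


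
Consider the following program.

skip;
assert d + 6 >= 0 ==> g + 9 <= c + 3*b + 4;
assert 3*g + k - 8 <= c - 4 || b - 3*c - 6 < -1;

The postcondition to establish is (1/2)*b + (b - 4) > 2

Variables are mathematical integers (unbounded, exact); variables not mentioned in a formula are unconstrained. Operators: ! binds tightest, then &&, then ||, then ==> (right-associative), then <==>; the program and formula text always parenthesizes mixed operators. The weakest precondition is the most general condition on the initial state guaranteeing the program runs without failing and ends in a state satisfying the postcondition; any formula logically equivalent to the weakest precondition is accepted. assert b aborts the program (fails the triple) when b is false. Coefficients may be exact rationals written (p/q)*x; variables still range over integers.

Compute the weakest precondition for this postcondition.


Working backward. After the program, the postcondition (1/2)*b + (b - 4) > 2 must hold; in canonical form it is (3/2)*b > 6.
Before assert 3*g + k - 8 <= c - 4 || b - 3*c - 6 < -1: (3*g + k <= c + 4 || b < 3*c + 5) && (3/2)*b > 6
Before assert d + 6 >= 0 ==> g + 9 <= c + 3*b + 4: (d >= -6 ==> g <= 3*b + c - 5) && (3*g + k <= c + 4 || b < 3*c + 5) && (3/2)*b > 6
Before skip: (d >= -6 ==> g <= 3*b + c - 5) && (3*g + k <= c + 4 || b < 3*c + 5) && (3/2)*b > 6
Answer: WP = (d >= -6 ==> g <= 3*b + c - 5) && (3*g + k <= c + 4 || b < 3*c + 5) && (3/2)*b > 6


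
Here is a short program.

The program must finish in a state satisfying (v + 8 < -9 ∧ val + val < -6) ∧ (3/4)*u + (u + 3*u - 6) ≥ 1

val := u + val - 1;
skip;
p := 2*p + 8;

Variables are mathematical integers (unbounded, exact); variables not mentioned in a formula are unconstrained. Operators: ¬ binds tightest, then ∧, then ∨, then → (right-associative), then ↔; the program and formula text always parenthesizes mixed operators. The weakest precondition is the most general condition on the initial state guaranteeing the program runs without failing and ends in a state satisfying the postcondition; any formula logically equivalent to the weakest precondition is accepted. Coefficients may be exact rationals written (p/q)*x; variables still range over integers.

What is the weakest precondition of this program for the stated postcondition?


Working backward. After the program, the postcondition (v + 8 < -9 ∧ val + val < -6) ∧ (3/4)*u + (u + 3*u - 6) ≥ 1 must hold; in canonical form it is v < -17 ∧ 2*val < -6 ∧ (19/4)*u ≥ 7.
Before p := 2*p + 8: v < -17 ∧ 2*val < -6 ∧ (19/4)*u ≥ 7
Before skip: v < -17 ∧ 2*val < -6 ∧ (19/4)*u ≥ 7
Before val := u + val - 1: v < -17 ∧ 2*u + 2*val < -4 ∧ (19/4)*u ≥ 7
Answer: WP = v < -17 ∧ 2*u + 2*val < -4 ∧ (19/4)*u ≥ 7


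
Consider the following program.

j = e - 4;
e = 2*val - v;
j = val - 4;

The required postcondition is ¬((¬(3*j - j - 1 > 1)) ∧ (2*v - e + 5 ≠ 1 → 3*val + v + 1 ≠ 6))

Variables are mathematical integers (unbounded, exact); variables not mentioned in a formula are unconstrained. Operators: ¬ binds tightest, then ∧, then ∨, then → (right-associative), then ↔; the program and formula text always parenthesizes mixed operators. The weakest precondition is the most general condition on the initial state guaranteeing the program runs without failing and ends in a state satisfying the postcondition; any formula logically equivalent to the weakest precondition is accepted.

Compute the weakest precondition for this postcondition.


Working backward. After the program, the postcondition ¬((¬(3*j - j - 1 > 1)) ∧ (2*v - e + 5 ≠ 1 → 3*val + v + 1 ≠ 6)) must hold; in canonical form it is ¬((¬(2*j > 2)) ∧ (2*v ≠ e - 4 → v + 3*val ≠ 5)).
Before j := val - 4: ¬((¬(2*val > 10)) ∧ (2*v ≠ e - 4 → v + 3*val ≠ 5))
Before e := 2*val - v: ¬((¬(2*val > 10)) ∧ (3*v ≠ 2*val - 4 → v + 3*val ≠ 5))
Before j := e - 4: ¬((¬(2*val > 10)) ∧ (3*v ≠ 2*val - 4 → v + 3*val ≠ 5))
Answer: WP = ¬((¬(2*val > 10)) ∧ (3*v ≠ 2*val - 4 → v + 3*val ≠ 5))
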